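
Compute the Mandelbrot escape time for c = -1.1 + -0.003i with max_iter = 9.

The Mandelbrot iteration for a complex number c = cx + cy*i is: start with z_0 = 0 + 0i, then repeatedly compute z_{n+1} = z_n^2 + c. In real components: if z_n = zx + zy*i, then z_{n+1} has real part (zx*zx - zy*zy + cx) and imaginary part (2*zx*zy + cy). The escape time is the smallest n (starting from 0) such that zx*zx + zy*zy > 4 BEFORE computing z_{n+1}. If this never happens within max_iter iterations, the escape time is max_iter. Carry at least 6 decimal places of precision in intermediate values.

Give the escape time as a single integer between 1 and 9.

Answer: 9

Derivation:
z_0 = 0 + 0i, c = -1.1000 + -0.0030i
Iter 1: z = -1.1000 + -0.0030i, |z|^2 = 1.2100
Iter 2: z = 0.1100 + 0.0036i, |z|^2 = 0.0121
Iter 3: z = -1.0879 + -0.0022i, |z|^2 = 1.1836
Iter 4: z = 0.0836 + 0.0018i, |z|^2 = 0.0070
Iter 5: z = -1.0930 + -0.0027i, |z|^2 = 1.1947
Iter 6: z = 0.0947 + 0.0029i, |z|^2 = 0.0090
Iter 7: z = -1.0910 + -0.0025i, |z|^2 = 1.1904
Iter 8: z = 0.0904 + 0.0023i, |z|^2 = 0.0082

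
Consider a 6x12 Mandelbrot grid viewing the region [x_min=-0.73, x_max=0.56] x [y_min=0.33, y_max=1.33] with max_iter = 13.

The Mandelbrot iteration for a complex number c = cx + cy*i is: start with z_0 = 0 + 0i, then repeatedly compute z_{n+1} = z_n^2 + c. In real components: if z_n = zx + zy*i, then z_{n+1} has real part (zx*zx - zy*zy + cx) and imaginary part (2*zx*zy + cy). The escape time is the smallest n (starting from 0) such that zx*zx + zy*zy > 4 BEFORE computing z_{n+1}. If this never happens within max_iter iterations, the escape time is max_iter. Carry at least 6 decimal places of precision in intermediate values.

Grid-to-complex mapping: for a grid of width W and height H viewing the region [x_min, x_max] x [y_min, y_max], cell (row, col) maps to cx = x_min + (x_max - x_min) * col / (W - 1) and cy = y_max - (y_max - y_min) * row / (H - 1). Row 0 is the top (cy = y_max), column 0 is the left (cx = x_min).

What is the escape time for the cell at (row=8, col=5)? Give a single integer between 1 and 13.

Answer: 3

Derivation:
z_0 = 0 + 0i, c = 0.5600 + 0.6027i
Iter 1: z = 0.5600 + 0.6027i, |z|^2 = 0.6769
Iter 2: z = 0.5103 + 1.2778i, |z|^2 = 1.8932
Iter 3: z = -0.8123 + 1.9069i, |z|^2 = 4.2960
Escaped at iteration 3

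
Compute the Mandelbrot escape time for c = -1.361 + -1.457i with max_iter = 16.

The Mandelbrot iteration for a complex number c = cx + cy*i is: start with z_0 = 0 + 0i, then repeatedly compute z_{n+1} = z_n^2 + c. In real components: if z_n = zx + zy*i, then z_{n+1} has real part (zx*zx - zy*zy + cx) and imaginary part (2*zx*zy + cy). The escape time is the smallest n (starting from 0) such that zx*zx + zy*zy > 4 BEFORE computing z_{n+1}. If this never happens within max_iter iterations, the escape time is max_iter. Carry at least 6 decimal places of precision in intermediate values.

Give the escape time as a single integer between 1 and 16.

Answer: 2

Derivation:
z_0 = 0 + 0i, c = -1.3610 + -1.4570i
Iter 1: z = -1.3610 + -1.4570i, |z|^2 = 3.9752
Iter 2: z = -1.6315 + 2.5090i, |z|^2 = 8.9567
Escaped at iteration 2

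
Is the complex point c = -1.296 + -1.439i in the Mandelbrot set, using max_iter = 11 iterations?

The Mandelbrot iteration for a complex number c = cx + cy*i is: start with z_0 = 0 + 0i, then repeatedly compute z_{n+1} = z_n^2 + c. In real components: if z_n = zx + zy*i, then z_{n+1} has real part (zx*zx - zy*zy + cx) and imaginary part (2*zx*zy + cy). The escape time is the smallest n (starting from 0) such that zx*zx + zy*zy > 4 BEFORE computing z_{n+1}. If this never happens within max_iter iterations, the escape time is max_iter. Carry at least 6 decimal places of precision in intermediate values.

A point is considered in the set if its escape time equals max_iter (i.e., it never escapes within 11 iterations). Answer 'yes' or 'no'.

Answer: no

Derivation:
z_0 = 0 + 0i, c = -1.2960 + -1.4390i
Iter 1: z = -1.2960 + -1.4390i, |z|^2 = 3.7503
Iter 2: z = -1.6871 + 2.2909i, |z|^2 = 8.0945
Escaped at iteration 2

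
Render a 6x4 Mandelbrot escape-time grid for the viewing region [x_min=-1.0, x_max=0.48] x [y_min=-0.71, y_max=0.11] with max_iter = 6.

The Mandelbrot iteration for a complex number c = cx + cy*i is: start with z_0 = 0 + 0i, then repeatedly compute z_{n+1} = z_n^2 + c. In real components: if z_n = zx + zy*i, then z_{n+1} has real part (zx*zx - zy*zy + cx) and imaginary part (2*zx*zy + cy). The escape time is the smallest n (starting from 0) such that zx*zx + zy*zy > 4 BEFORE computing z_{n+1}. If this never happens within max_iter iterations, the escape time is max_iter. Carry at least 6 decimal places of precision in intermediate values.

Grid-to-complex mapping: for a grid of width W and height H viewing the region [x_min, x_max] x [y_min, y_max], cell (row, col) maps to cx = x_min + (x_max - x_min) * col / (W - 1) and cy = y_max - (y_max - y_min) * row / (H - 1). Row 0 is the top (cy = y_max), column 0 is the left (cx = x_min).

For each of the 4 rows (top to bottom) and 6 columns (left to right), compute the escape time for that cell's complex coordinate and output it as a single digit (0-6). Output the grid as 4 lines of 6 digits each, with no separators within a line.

Answer: 666665
666665
666665
456664

Derivation:
(row=0, col=0): c = -1.0000 + 0.1100i → escape time 6
(row=0, col=1): c = -0.7040 + 0.1100i → escape time 6
(row=0, col=2): c = -0.4080 + 0.1100i → escape time 6
(row=0, col=3): c = -0.1120 + 0.1100i → escape time 6
(row=0, col=4): c = 0.1840 + 0.1100i → escape time 6
(row=0, col=5): c = 0.4800 + 0.1100i → escape time 5
(row=1, col=0): c = -1.0000 + -0.1633i → escape time 6
(row=1, col=1): c = -0.7040 + -0.1633i → escape time 6
(row=1, col=2): c = -0.4080 + -0.1633i → escape time 6
(row=1, col=3): c = -0.1120 + -0.1633i → escape time 6
(row=1, col=4): c = 0.1840 + -0.1633i → escape time 6
(row=1, col=5): c = 0.4800 + -0.1633i → escape time 5
(row=2, col=0): c = -1.0000 + -0.4367i → escape time 6
(row=2, col=1): c = -0.7040 + -0.4367i → escape time 6
(row=2, col=2): c = -0.4080 + -0.4367i → escape time 6
(row=2, col=3): c = -0.1120 + -0.4367i → escape time 6
(row=2, col=4): c = 0.1840 + -0.4367i → escape time 6
(row=2, col=5): c = 0.4800 + -0.4367i → escape time 5
(row=3, col=0): c = -1.0000 + -0.7100i → escape time 4
(row=3, col=1): c = -0.7040 + -0.7100i → escape time 5
(row=3, col=2): c = -0.4080 + -0.7100i → escape time 6
(row=3, col=3): c = -0.1120 + -0.7100i → escape time 6
(row=3, col=4): c = 0.1840 + -0.7100i → escape time 6
(row=3, col=5): c = 0.4800 + -0.7100i → escape time 4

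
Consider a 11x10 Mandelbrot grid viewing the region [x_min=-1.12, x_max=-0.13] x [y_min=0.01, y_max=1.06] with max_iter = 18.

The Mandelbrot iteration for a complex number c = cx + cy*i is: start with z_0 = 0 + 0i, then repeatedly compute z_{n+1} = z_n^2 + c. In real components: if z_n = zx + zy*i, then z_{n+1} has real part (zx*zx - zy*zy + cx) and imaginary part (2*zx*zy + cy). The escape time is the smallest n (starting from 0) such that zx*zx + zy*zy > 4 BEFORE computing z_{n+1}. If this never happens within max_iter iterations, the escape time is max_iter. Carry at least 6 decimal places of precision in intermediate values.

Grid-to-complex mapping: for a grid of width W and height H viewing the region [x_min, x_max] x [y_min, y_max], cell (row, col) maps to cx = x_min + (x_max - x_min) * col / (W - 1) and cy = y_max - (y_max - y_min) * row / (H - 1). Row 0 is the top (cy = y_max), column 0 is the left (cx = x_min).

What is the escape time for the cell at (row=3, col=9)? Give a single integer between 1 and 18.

Answer: 18

Derivation:
z_0 = 0 + 0i, c = -0.2290 + 0.7100i
Iter 1: z = -0.2290 + 0.7100i, |z|^2 = 0.5565
Iter 2: z = -0.6807 + 0.3848i, |z|^2 = 0.6114
Iter 3: z = 0.0862 + 0.1861i, |z|^2 = 0.0421
Iter 4: z = -0.2562 + 0.7421i, |z|^2 = 0.6163
Iter 5: z = -0.7141 + 0.3297i, |z|^2 = 0.6186
Iter 6: z = 0.1722 + 0.2391i, |z|^2 = 0.0868
Iter 7: z = -0.2565 + 0.7923i, |z|^2 = 0.6936
Iter 8: z = -0.7910 + 0.3035i, |z|^2 = 0.7177
Iter 9: z = 0.3045 + 0.2299i, |z|^2 = 0.1456
Iter 10: z = -0.1891 + 0.8500i, |z|^2 = 0.7583
Iter 11: z = -0.9158 + 0.3885i, |z|^2 = 0.9896
Iter 12: z = 0.4588 + -0.0016i, |z|^2 = 0.2105
Iter 13: z = -0.0185 + 0.7086i, |z|^2 = 0.5024
Iter 14: z = -0.7307 + 0.6837i, |z|^2 = 1.0014
Iter 15: z = -0.1625 + -0.2892i, |z|^2 = 0.1101
Iter 16: z = -0.2862 + 0.8040i, |z|^2 = 0.7283
Iter 17: z = -0.7935 + 0.2497i, |z|^2 = 0.6920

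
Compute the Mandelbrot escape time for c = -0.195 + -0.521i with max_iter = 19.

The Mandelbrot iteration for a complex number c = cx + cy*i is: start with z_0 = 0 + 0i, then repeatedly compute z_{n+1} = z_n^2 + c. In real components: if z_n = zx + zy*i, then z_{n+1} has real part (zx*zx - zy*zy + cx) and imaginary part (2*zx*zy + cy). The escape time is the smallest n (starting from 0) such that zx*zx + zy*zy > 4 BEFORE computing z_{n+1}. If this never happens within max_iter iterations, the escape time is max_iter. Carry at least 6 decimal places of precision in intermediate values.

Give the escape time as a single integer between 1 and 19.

z_0 = 0 + 0i, c = -0.1950 + -0.5210i
Iter 1: z = -0.1950 + -0.5210i, |z|^2 = 0.3095
Iter 2: z = -0.4284 + -0.3178i, |z|^2 = 0.2845
Iter 3: z = -0.1125 + -0.2487i, |z|^2 = 0.0745
Iter 4: z = -0.2442 + -0.4651i, |z|^2 = 0.2759
Iter 5: z = -0.3517 + -0.2939i, |z|^2 = 0.2100
Iter 6: z = -0.1577 + -0.3143i, |z|^2 = 0.1237
Iter 7: z = -0.2689 + -0.4219i, |z|^2 = 0.2503
Iter 8: z = -0.3006 + -0.2941i, |z|^2 = 0.1769
Iter 9: z = -0.1911 + -0.3442i, |z|^2 = 0.1550
Iter 10: z = -0.2769 + -0.3895i, |z|^2 = 0.2284
Iter 11: z = -0.2700 + -0.3053i, |z|^2 = 0.1661
Iter 12: z = -0.2153 + -0.3561i, |z|^2 = 0.1732
Iter 13: z = -0.2755 + -0.3676i, |z|^2 = 0.2110
Iter 14: z = -0.2543 + -0.3184i, |z|^2 = 0.1661
Iter 15: z = -0.2318 + -0.3591i, |z|^2 = 0.1826
Iter 16: z = -0.2702 + -0.3546i, |z|^2 = 0.1987
Iter 17: z = -0.2477 + -0.3294i, |z|^2 = 0.1699
Iter 18: z = -0.2421 + -0.3578i, |z|^2 = 0.1867

Answer: 19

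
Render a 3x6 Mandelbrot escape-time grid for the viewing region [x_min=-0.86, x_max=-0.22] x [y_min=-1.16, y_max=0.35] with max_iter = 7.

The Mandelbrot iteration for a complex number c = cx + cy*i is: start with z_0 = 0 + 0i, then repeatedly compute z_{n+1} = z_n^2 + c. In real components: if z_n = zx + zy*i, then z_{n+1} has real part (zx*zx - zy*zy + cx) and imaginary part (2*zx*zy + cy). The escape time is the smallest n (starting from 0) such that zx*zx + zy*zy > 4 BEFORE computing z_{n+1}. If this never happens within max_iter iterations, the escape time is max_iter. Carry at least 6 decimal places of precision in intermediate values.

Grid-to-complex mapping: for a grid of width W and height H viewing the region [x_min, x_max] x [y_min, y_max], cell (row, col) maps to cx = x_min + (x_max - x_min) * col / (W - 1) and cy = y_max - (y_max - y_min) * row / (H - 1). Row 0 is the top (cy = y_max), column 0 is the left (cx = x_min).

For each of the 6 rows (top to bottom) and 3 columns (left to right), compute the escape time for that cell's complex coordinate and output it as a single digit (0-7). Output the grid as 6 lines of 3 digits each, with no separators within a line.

Answer: 777
777
777
577
447
334

Derivation:
(row=0, col=0): c = -0.8600 + 0.3500i → escape time 7
(row=0, col=1): c = -0.5400 + 0.3500i → escape time 7
(row=0, col=2): c = -0.2200 + 0.3500i → escape time 7
(row=1, col=0): c = -0.8600 + 0.0480i → escape time 7
(row=1, col=1): c = -0.5400 + 0.0480i → escape time 7
(row=1, col=2): c = -0.2200 + 0.0480i → escape time 7
(row=2, col=0): c = -0.8600 + -0.2540i → escape time 7
(row=2, col=1): c = -0.5400 + -0.2540i → escape time 7
(row=2, col=2): c = -0.2200 + -0.2540i → escape time 7
(row=3, col=0): c = -0.8600 + -0.5560i → escape time 5
(row=3, col=1): c = -0.5400 + -0.5560i → escape time 7
(row=3, col=2): c = -0.2200 + -0.5560i → escape time 7
(row=4, col=0): c = -0.8600 + -0.8580i → escape time 4
(row=4, col=1): c = -0.5400 + -0.8580i → escape time 4
(row=4, col=2): c = -0.2200 + -0.8580i → escape time 7
(row=5, col=0): c = -0.8600 + -1.1600i → escape time 3
(row=5, col=1): c = -0.5400 + -1.1600i → escape time 3
(row=5, col=2): c = -0.2200 + -1.1600i → escape time 4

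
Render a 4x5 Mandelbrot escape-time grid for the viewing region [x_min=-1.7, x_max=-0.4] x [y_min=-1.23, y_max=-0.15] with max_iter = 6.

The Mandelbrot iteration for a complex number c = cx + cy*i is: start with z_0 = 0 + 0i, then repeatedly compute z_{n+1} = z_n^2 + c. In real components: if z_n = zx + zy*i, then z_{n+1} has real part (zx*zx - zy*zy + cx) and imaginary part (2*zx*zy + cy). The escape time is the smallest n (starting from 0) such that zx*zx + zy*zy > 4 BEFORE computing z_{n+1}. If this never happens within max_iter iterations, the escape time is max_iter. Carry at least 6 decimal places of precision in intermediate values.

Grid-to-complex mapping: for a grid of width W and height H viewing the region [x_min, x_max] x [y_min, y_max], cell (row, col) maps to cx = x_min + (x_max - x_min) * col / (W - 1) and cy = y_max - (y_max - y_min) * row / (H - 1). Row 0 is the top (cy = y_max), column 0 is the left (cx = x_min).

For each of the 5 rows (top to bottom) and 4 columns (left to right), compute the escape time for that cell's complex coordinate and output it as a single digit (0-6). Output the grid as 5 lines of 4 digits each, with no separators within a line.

(row=0, col=0): c = -1.7000 + -0.1500i → escape time 4
(row=0, col=1): c = -1.2667 + -0.1500i → escape time 6
(row=0, col=2): c = -0.8333 + -0.1500i → escape time 6
(row=0, col=3): c = -0.4000 + -0.1500i → escape time 6
(row=1, col=0): c = -1.7000 + -0.4200i → escape time 3
(row=1, col=1): c = -1.2667 + -0.4200i → escape time 6
(row=1, col=2): c = -0.8333 + -0.4200i → escape time 6
(row=1, col=3): c = -0.4000 + -0.4200i → escape time 6
(row=2, col=0): c = -1.7000 + -0.6900i → escape time 3
(row=2, col=1): c = -1.2667 + -0.6900i → escape time 3
(row=2, col=2): c = -0.8333 + -0.6900i → escape time 4
(row=2, col=3): c = -0.4000 + -0.6900i → escape time 6
(row=3, col=0): c = -1.7000 + -0.9600i → escape time 2
(row=3, col=1): c = -1.2667 + -0.9600i → escape time 3
(row=3, col=2): c = -0.8333 + -0.9600i → escape time 3
(row=3, col=3): c = -0.4000 + -0.9600i → escape time 5
(row=4, col=0): c = -1.7000 + -1.2300i → escape time 1
(row=4, col=1): c = -1.2667 + -1.2300i → escape time 2
(row=4, col=2): c = -0.8333 + -1.2300i → escape time 3
(row=4, col=3): c = -0.4000 + -1.2300i → escape time 3

Answer: 4666
3666
3346
2335
1233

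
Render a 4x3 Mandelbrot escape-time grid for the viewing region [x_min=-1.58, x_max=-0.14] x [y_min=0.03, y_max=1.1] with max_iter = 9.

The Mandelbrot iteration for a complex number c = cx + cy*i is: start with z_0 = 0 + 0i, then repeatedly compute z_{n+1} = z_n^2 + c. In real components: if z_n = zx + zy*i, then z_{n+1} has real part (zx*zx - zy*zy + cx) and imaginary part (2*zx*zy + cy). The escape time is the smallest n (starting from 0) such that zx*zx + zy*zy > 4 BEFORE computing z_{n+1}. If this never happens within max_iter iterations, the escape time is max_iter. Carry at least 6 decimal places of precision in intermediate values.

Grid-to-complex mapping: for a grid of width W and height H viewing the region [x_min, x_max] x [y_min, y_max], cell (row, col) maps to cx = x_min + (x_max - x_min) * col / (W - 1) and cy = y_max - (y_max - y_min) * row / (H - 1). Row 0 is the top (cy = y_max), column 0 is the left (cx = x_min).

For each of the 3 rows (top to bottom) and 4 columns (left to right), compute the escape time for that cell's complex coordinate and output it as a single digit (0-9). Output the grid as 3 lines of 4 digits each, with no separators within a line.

(row=0, col=0): c = -1.5800 + 1.1000i → escape time 2
(row=0, col=1): c = -1.1000 + 1.1000i → escape time 3
(row=0, col=2): c = -0.6200 + 1.1000i → escape time 3
(row=0, col=3): c = -0.1400 + 1.1000i → escape time 7
(row=1, col=0): c = -1.5800 + 0.5650i → escape time 3
(row=1, col=1): c = -1.1000 + 0.5650i → escape time 4
(row=1, col=2): c = -0.6200 + 0.5650i → escape time 9
(row=1, col=3): c = -0.1400 + 0.5650i → escape time 9
(row=2, col=0): c = -1.5800 + 0.0300i → escape time 8
(row=2, col=1): c = -1.1000 + 0.0300i → escape time 9
(row=2, col=2): c = -0.6200 + 0.0300i → escape time 9
(row=2, col=3): c = -0.1400 + 0.0300i → escape time 9

Answer: 2337
3499
8999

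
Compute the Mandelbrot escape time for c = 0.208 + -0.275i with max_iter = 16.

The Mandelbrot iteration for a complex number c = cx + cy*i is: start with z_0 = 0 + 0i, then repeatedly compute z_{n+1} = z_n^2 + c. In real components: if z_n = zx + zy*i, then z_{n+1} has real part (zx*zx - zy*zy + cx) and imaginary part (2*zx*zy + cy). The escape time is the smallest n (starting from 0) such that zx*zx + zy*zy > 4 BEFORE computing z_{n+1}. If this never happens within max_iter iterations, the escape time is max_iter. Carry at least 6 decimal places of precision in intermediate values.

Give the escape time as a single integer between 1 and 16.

Answer: 16

Derivation:
z_0 = 0 + 0i, c = 0.2080 + -0.2750i
Iter 1: z = 0.2080 + -0.2750i, |z|^2 = 0.1189
Iter 2: z = 0.1756 + -0.3894i, |z|^2 = 0.1825
Iter 3: z = 0.0872 + -0.4118i, |z|^2 = 0.1772
Iter 4: z = 0.0460 + -0.3468i, |z|^2 = 0.1224
Iter 5: z = 0.0898 + -0.3069i, |z|^2 = 0.1023
Iter 6: z = 0.1219 + -0.3301i, |z|^2 = 0.1238
Iter 7: z = 0.1139 + -0.3555i, |z|^2 = 0.1393
Iter 8: z = 0.0946 + -0.3559i, |z|^2 = 0.1356
Iter 9: z = 0.0903 + -0.3424i, |z|^2 = 0.1254
Iter 10: z = 0.0989 + -0.3368i, |z|^2 = 0.1232
Iter 11: z = 0.1044 + -0.3416i, |z|^2 = 0.1276
Iter 12: z = 0.1022 + -0.3463i, |z|^2 = 0.1304
Iter 13: z = 0.0985 + -0.3458i, |z|^2 = 0.1293
Iter 14: z = 0.0982 + -0.3431i, |z|^2 = 0.1274
Iter 15: z = 0.0999 + -0.3424i, |z|^2 = 0.1272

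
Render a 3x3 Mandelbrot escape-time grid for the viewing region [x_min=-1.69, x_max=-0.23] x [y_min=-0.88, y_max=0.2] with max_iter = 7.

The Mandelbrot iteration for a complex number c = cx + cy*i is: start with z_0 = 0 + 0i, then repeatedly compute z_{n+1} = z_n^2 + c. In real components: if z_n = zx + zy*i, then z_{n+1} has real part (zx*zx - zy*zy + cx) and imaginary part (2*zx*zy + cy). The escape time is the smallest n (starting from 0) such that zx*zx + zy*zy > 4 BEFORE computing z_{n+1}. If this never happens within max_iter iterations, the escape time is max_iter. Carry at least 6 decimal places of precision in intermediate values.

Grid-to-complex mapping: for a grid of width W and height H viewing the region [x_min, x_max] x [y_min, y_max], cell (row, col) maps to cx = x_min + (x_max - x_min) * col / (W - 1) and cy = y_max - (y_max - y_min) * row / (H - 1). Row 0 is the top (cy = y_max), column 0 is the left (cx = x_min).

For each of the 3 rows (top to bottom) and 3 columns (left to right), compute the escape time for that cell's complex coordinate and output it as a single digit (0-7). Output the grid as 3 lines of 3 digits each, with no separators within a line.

(row=0, col=0): c = -1.6900 + 0.2000i → escape time 4
(row=0, col=1): c = -0.9600 + 0.2000i → escape time 7
(row=0, col=2): c = -0.2300 + 0.2000i → escape time 7
(row=1, col=0): c = -1.6900 + -0.3400i → escape time 4
(row=1, col=1): c = -0.9600 + -0.3400i → escape time 7
(row=1, col=2): c = -0.2300 + -0.3400i → escape time 7
(row=2, col=0): c = -1.6900 + -0.8800i → escape time 2
(row=2, col=1): c = -0.9600 + -0.8800i → escape time 3
(row=2, col=2): c = -0.2300 + -0.8800i → escape time 7

Answer: 477
477
237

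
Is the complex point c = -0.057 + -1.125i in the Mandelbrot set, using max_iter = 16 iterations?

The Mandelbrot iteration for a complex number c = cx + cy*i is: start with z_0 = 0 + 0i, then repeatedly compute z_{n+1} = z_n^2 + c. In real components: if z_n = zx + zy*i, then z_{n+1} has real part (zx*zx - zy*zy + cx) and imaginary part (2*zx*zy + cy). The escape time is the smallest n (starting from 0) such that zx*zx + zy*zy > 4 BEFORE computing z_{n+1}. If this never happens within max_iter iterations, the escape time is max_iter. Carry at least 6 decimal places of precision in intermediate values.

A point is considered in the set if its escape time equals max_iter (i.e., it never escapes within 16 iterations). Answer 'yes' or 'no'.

Answer: no

Derivation:
z_0 = 0 + 0i, c = -0.0570 + -1.1250i
Iter 1: z = -0.0570 + -1.1250i, |z|^2 = 1.2689
Iter 2: z = -1.3194 + -0.9968i, |z|^2 = 2.7343
Iter 3: z = 0.6902 + 1.5052i, |z|^2 = 2.7420
Iter 4: z = -1.8461 + 0.9529i, |z|^2 = 4.3161
Escaped at iteration 4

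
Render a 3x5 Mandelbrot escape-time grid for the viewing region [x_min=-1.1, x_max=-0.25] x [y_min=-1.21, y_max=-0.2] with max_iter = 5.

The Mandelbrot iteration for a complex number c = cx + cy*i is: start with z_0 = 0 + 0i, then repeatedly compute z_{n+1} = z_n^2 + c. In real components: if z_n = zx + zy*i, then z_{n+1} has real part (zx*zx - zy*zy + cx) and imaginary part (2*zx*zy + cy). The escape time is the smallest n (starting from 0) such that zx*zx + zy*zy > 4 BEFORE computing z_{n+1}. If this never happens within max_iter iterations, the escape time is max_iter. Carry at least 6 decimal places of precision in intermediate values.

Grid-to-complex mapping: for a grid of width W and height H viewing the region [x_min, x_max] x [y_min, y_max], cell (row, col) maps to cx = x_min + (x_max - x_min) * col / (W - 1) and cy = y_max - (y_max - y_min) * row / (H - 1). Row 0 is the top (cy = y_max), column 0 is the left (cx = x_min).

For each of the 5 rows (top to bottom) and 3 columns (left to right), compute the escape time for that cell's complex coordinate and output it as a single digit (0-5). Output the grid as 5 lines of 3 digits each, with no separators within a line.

Answer: 555
555
355
345
333

Derivation:
(row=0, col=0): c = -1.1000 + -0.2000i → escape time 5
(row=0, col=1): c = -0.6750 + -0.2000i → escape time 5
(row=0, col=2): c = -0.2500 + -0.2000i → escape time 5
(row=1, col=0): c = -1.1000 + -0.4525i → escape time 5
(row=1, col=1): c = -0.6750 + -0.4525i → escape time 5
(row=1, col=2): c = -0.2500 + -0.4525i → escape time 5
(row=2, col=0): c = -1.1000 + -0.7050i → escape time 3
(row=2, col=1): c = -0.6750 + -0.7050i → escape time 5
(row=2, col=2): c = -0.2500 + -0.7050i → escape time 5
(row=3, col=0): c = -1.1000 + -0.9575i → escape time 3
(row=3, col=1): c = -0.6750 + -0.9575i → escape time 4
(row=3, col=2): c = -0.2500 + -0.9575i → escape time 5
(row=4, col=0): c = -1.1000 + -1.2100i → escape time 3
(row=4, col=1): c = -0.6750 + -1.2100i → escape time 3
(row=4, col=2): c = -0.2500 + -1.2100i → escape time 3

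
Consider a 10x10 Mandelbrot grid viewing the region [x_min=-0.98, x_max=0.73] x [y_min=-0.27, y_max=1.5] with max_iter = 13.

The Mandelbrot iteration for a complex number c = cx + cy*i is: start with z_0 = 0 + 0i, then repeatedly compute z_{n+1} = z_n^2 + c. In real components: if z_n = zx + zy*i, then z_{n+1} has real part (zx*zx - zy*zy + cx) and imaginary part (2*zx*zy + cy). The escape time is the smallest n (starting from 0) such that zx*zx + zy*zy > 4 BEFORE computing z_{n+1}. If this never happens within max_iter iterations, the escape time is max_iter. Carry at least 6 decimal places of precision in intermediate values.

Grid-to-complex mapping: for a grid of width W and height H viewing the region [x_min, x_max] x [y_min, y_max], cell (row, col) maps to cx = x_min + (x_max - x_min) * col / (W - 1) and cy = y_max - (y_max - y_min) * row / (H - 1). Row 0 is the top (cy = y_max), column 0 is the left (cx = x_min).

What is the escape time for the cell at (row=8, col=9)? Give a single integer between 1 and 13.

z_0 = 0 + 0i, c = 0.7300 + -0.0733i
Iter 1: z = 0.7300 + -0.0733i, |z|^2 = 0.5383
Iter 2: z = 1.2575 + -0.1804i, |z|^2 = 1.6139
Iter 3: z = 2.2788 + -0.5270i, |z|^2 = 5.4708
Escaped at iteration 3

Answer: 3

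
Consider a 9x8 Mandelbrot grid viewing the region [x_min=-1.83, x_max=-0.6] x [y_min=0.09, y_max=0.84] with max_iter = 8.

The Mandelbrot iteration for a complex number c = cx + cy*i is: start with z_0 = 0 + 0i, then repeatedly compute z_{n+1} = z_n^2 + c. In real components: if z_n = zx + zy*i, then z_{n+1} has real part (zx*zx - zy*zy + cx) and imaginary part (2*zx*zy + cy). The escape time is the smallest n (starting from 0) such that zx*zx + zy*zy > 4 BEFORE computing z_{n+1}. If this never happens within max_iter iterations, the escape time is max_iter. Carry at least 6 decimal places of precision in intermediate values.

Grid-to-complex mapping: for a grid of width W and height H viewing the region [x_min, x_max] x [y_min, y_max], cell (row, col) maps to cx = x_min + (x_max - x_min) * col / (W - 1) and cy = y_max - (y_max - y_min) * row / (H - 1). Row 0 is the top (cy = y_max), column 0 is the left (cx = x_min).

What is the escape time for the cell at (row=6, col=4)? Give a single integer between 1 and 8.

z_0 = 0 + 0i, c = -1.2150 + 0.1971i
Iter 1: z = -1.2150 + 0.1971i, |z|^2 = 1.5151
Iter 2: z = 0.2224 + -0.2819i, |z|^2 = 0.1289
Iter 3: z = -1.2450 + 0.0718i, |z|^2 = 1.5553
Iter 4: z = 0.3300 + 0.0184i, |z|^2 = 0.1092
Iter 5: z = -1.1065 + 0.2093i, |z|^2 = 1.2681
Iter 6: z = -0.0345 + -0.2660i, |z|^2 = 0.0720
Iter 7: z = -1.2846 + 0.2155i, |z|^2 = 1.6966

Answer: 8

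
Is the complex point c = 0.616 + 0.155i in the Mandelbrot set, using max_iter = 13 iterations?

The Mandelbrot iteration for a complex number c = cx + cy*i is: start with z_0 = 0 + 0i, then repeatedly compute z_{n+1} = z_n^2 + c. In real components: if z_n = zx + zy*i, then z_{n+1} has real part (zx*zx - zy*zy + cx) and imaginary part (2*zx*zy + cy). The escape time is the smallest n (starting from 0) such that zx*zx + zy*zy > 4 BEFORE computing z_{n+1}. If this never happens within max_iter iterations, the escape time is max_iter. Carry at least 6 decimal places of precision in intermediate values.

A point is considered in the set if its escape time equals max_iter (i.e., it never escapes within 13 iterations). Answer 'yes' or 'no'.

Answer: no

Derivation:
z_0 = 0 + 0i, c = 0.6160 + 0.1550i
Iter 1: z = 0.6160 + 0.1550i, |z|^2 = 0.4035
Iter 2: z = 0.9714 + 0.3460i, |z|^2 = 1.0634
Iter 3: z = 1.4400 + 0.8272i, |z|^2 = 2.7578
Iter 4: z = 2.0054 + 2.5372i, |z|^2 = 10.4589
Escaped at iteration 4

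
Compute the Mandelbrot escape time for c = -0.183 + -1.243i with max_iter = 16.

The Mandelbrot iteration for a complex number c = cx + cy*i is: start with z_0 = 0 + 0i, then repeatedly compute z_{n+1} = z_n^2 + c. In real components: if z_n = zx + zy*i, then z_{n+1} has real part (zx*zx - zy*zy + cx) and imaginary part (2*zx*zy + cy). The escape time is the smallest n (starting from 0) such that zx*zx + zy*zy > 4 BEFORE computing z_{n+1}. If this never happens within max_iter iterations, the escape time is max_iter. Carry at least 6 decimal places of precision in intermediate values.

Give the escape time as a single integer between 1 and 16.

Answer: 3

Derivation:
z_0 = 0 + 0i, c = -0.1830 + -1.2430i
Iter 1: z = -0.1830 + -1.2430i, |z|^2 = 1.5785
Iter 2: z = -1.6946 + -0.7881i, |z|^2 = 3.4926
Iter 3: z = 2.0675 + 1.4278i, |z|^2 = 6.3132
Escaped at iteration 3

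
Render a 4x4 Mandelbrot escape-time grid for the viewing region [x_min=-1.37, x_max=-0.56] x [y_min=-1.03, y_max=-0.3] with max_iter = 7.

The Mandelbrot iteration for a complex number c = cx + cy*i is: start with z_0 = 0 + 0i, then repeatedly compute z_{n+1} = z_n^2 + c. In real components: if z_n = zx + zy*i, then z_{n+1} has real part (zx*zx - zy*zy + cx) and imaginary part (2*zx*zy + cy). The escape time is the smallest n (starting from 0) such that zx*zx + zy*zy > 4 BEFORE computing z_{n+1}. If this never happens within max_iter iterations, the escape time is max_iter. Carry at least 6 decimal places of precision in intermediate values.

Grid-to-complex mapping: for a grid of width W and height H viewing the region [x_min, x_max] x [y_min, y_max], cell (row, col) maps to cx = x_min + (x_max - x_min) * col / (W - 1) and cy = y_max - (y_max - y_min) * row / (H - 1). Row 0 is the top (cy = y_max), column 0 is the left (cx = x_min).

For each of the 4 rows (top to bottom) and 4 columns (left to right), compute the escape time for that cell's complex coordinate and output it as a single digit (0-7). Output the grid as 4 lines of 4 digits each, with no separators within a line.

Answer: 6777
3557
3345
3334

Derivation:
(row=0, col=0): c = -1.3700 + -0.3000i → escape time 6
(row=0, col=1): c = -1.1000 + -0.3000i → escape time 7
(row=0, col=2): c = -0.8300 + -0.3000i → escape time 7
(row=0, col=3): c = -0.5600 + -0.3000i → escape time 7
(row=1, col=0): c = -1.3700 + -0.5433i → escape time 3
(row=1, col=1): c = -1.1000 + -0.5433i → escape time 5
(row=1, col=2): c = -0.8300 + -0.5433i → escape time 5
(row=1, col=3): c = -0.5600 + -0.5433i → escape time 7
(row=2, col=0): c = -1.3700 + -0.7867i → escape time 3
(row=2, col=1): c = -1.1000 + -0.7867i → escape time 3
(row=2, col=2): c = -0.8300 + -0.7867i → escape time 4
(row=2, col=3): c = -0.5600 + -0.7867i → escape time 5
(row=3, col=0): c = -1.3700 + -1.0300i → escape time 3
(row=3, col=1): c = -1.1000 + -1.0300i → escape time 3
(row=3, col=2): c = -0.8300 + -1.0300i → escape time 3
(row=3, col=3): c = -0.5600 + -1.0300i → escape time 4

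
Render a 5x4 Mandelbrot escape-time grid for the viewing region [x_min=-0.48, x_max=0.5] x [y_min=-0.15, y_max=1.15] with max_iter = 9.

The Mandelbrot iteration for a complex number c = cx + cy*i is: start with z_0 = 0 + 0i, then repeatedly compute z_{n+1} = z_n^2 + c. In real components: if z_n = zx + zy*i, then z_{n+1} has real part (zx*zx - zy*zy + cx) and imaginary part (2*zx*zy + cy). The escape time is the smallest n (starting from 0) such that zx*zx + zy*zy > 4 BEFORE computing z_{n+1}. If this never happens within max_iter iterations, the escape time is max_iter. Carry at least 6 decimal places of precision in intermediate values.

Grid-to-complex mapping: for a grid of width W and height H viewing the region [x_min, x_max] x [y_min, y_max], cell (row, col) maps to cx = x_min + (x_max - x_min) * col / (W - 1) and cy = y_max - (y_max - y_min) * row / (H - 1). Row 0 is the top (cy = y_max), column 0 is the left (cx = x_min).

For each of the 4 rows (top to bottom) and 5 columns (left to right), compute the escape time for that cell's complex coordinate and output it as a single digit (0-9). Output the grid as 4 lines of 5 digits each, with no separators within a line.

Answer: 34422
79963
99995
99995

Derivation:
(row=0, col=0): c = -0.4800 + 1.1500i → escape time 3
(row=0, col=1): c = -0.2350 + 1.1500i → escape time 4
(row=0, col=2): c = 0.0100 + 1.1500i → escape time 4
(row=0, col=3): c = 0.2550 + 1.1500i → escape time 2
(row=0, col=4): c = 0.5000 + 1.1500i → escape time 2
(row=1, col=0): c = -0.4800 + 0.7167i → escape time 7
(row=1, col=1): c = -0.2350 + 0.7167i → escape time 9
(row=1, col=2): c = 0.0100 + 0.7167i → escape time 9
(row=1, col=3): c = 0.2550 + 0.7167i → escape time 6
(row=1, col=4): c = 0.5000 + 0.7167i → escape time 3
(row=2, col=0): c = -0.4800 + 0.2833i → escape time 9
(row=2, col=1): c = -0.2350 + 0.2833i → escape time 9
(row=2, col=2): c = 0.0100 + 0.2833i → escape time 9
(row=2, col=3): c = 0.2550 + 0.2833i → escape time 9
(row=2, col=4): c = 0.5000 + 0.2833i → escape time 5
(row=3, col=0): c = -0.4800 + -0.1500i → escape time 9
(row=3, col=1): c = -0.2350 + -0.1500i → escape time 9
(row=3, col=2): c = 0.0100 + -0.1500i → escape time 9
(row=3, col=3): c = 0.2550 + -0.1500i → escape time 9
(row=3, col=4): c = 0.5000 + -0.1500i → escape time 5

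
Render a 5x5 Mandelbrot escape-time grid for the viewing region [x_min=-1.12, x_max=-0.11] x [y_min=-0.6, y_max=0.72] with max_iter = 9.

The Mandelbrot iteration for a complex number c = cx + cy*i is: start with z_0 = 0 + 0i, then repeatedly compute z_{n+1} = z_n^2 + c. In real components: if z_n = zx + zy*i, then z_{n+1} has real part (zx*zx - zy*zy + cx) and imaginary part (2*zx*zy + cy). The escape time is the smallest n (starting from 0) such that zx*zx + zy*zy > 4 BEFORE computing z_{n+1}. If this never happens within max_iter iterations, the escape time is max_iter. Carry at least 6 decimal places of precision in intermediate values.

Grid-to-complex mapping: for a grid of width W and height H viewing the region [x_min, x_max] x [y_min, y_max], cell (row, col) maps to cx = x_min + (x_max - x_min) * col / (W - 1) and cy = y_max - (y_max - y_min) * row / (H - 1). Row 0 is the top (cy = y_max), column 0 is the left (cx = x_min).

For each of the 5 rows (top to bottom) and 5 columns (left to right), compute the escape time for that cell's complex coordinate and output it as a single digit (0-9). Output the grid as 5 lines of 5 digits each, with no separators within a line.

(row=0, col=0): c = -1.1200 + 0.7200i → escape time 3
(row=0, col=1): c = -0.8675 + 0.7200i → escape time 4
(row=0, col=2): c = -0.6150 + 0.7200i → escape time 6
(row=0, col=3): c = -0.3625 + 0.7200i → escape time 8
(row=0, col=4): c = -0.1100 + 0.7200i → escape time 9
(row=1, col=0): c = -1.1200 + 0.3900i → escape time 7
(row=1, col=1): c = -0.8675 + 0.3900i → escape time 7
(row=1, col=2): c = -0.6150 + 0.3900i → escape time 9
(row=1, col=3): c = -0.3625 + 0.3900i → escape time 9
(row=1, col=4): c = -0.1100 + 0.3900i → escape time 9
(row=2, col=0): c = -1.1200 + 0.0600i → escape time 9
(row=2, col=1): c = -0.8675 + 0.0600i → escape time 9
(row=2, col=2): c = -0.6150 + 0.0600i → escape time 9
(row=2, col=3): c = -0.3625 + 0.0600i → escape time 9
(row=2, col=4): c = -0.1100 + 0.0600i → escape time 9
(row=3, col=0): c = -1.1200 + -0.2700i → escape time 9
(row=3, col=1): c = -0.8675 + -0.2700i → escape time 9
(row=3, col=2): c = -0.6150 + -0.2700i → escape time 9
(row=3, col=3): c = -0.3625 + -0.2700i → escape time 9
(row=3, col=4): c = -0.1100 + -0.2700i → escape time 9
(row=4, col=0): c = -1.1200 + -0.6000i → escape time 4
(row=4, col=1): c = -0.8675 + -0.6000i → escape time 5
(row=4, col=2): c = -0.6150 + -0.6000i → escape time 9
(row=4, col=3): c = -0.3625 + -0.6000i → escape time 9
(row=4, col=4): c = -0.1100 + -0.6000i → escape time 9

Answer: 34689
77999
99999
99999
45999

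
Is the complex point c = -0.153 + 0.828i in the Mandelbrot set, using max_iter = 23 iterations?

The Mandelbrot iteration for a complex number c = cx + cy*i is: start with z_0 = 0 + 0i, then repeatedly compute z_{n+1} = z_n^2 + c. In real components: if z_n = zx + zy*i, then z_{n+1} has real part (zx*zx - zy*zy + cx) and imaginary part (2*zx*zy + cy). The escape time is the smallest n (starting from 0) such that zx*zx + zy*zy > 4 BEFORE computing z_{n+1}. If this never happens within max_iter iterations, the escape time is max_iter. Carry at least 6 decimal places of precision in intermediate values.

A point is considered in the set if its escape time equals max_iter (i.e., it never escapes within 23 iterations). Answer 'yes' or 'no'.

Answer: yes

Derivation:
z_0 = 0 + 0i, c = -0.1530 + 0.8280i
Iter 1: z = -0.1530 + 0.8280i, |z|^2 = 0.7090
Iter 2: z = -0.8152 + 0.5746i, |z|^2 = 0.9947
Iter 3: z = 0.1813 + -0.1089i, |z|^2 = 0.0447
Iter 4: z = -0.1320 + 0.7885i, |z|^2 = 0.6392
Iter 5: z = -0.7574 + 0.6199i, |z|^2 = 0.9578
Iter 6: z = 0.0364 + -0.1109i, |z|^2 = 0.0136
Iter 7: z = -0.1640 + 0.8199i, |z|^2 = 0.6992
Iter 8: z = -0.7984 + 0.5591i, |z|^2 = 0.9500
Iter 9: z = 0.1719 + -0.0648i, |z|^2 = 0.0337
Iter 10: z = -0.1277 + 0.8057i, |z|^2 = 0.6655
Iter 11: z = -0.7859 + 0.6223i, |z|^2 = 1.0049
Iter 12: z = 0.0774 + -0.1501i, |z|^2 = 0.0285
Iter 13: z = -0.1695 + 0.8047i, |z|^2 = 0.6764
Iter 14: z = -0.7719 + 0.5551i, |z|^2 = 0.9040
Iter 15: z = 0.1346 + -0.0290i, |z|^2 = 0.0190
Iter 16: z = -0.1357 + 0.8202i, |z|^2 = 0.6911
Iter 17: z = -0.8073 + 0.6054i, |z|^2 = 1.0182
Iter 18: z = 0.1323 + -0.1495i, |z|^2 = 0.0398
Iter 19: z = -0.1578 + 0.7885i, |z|^2 = 0.6466
Iter 20: z = -0.7498 + 0.5791i, |z|^2 = 0.8975
Iter 21: z = 0.0738 + -0.0404i, |z|^2 = 0.0071
Iter 22: z = -0.1492 + 0.8220i, |z|^2 = 0.6980
Did not escape in 23 iterations → in set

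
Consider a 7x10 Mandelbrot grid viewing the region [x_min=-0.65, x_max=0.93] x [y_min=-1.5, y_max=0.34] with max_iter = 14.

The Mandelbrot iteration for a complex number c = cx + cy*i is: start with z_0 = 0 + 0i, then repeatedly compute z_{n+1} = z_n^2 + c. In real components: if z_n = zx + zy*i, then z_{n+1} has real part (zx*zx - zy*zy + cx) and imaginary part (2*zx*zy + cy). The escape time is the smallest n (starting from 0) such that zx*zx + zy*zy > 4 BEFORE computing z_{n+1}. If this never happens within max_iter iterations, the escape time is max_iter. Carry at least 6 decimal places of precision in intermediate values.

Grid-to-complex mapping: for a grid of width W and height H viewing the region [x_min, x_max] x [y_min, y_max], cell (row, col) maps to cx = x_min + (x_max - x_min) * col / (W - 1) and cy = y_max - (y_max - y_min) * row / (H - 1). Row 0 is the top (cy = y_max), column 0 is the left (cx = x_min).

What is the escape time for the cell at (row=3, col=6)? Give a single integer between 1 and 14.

Answer: 3

Derivation:
z_0 = 0 + 0i, c = 0.9300 + -0.2733i
Iter 1: z = 0.9300 + -0.2733i, |z|^2 = 0.9396
Iter 2: z = 1.7202 + -0.7817i, |z|^2 = 3.5702
Iter 3: z = 3.2779 + -2.9628i, |z|^2 = 19.5230
Escaped at iteration 3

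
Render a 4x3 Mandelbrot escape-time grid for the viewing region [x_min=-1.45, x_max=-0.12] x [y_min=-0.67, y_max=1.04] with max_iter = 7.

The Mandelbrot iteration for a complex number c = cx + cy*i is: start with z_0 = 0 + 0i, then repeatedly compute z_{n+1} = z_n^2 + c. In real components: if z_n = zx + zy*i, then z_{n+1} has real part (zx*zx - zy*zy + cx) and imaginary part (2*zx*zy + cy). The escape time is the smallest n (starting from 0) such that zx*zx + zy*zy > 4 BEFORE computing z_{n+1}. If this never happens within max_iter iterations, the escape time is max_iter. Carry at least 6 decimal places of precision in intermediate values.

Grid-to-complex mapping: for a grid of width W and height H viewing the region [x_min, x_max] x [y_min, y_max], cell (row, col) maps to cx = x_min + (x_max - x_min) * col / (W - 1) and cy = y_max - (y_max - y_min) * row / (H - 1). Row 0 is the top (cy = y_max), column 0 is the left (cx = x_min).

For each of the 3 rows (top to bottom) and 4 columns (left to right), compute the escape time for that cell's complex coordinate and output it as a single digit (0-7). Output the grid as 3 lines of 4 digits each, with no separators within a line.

Answer: 2347
5777
3477

Derivation:
(row=0, col=0): c = -1.4500 + 1.0400i → escape time 2
(row=0, col=1): c = -1.0067 + 1.0400i → escape time 3
(row=0, col=2): c = -0.5633 + 1.0400i → escape time 4
(row=0, col=3): c = -0.1200 + 1.0400i → escape time 7
(row=1, col=0): c = -1.4500 + 0.1850i → escape time 5
(row=1, col=1): c = -1.0067 + 0.1850i → escape time 7
(row=1, col=2): c = -0.5633 + 0.1850i → escape time 7
(row=1, col=3): c = -0.1200 + 0.1850i → escape time 7
(row=2, col=0): c = -1.4500 + -0.6700i → escape time 3
(row=2, col=1): c = -1.0067 + -0.6700i → escape time 4
(row=2, col=2): c = -0.5633 + -0.6700i → escape time 7
(row=2, col=3): c = -0.1200 + -0.6700i → escape time 7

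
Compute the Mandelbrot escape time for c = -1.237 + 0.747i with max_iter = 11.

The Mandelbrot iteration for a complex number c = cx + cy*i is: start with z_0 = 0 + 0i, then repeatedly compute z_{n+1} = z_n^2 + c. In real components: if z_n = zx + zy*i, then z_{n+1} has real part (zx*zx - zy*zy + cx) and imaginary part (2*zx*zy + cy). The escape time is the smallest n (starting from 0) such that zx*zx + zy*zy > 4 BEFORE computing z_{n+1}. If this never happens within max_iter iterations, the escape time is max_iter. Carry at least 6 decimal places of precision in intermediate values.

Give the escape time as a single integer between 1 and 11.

z_0 = 0 + 0i, c = -1.2370 + 0.7470i
Iter 1: z = -1.2370 + 0.7470i, |z|^2 = 2.0882
Iter 2: z = -0.2648 + -1.1011i, |z|^2 = 1.2825
Iter 3: z = -2.3792 + 1.3302i, |z|^2 = 7.4302
Escaped at iteration 3

Answer: 3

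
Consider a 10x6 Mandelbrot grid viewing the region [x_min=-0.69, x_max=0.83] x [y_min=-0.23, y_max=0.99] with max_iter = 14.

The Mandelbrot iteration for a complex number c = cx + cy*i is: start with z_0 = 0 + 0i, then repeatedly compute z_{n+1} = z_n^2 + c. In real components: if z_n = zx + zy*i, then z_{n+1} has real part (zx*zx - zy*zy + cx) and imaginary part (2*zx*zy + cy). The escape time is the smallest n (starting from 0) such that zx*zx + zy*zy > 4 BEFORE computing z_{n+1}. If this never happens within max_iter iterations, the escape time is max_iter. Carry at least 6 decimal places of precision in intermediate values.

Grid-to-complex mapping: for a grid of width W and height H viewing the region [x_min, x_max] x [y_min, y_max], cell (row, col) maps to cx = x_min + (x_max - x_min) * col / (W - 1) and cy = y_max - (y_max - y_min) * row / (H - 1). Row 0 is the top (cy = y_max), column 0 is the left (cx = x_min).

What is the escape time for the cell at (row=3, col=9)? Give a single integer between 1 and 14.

z_0 = 0 + 0i, c = 0.8300 + 0.2580i
Iter 1: z = 0.8300 + 0.2580i, |z|^2 = 0.7555
Iter 2: z = 1.4523 + 0.6863i, |z|^2 = 2.5803
Iter 3: z = 2.4683 + 2.2514i, |z|^2 = 11.1614
Escaped at iteration 3

Answer: 3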